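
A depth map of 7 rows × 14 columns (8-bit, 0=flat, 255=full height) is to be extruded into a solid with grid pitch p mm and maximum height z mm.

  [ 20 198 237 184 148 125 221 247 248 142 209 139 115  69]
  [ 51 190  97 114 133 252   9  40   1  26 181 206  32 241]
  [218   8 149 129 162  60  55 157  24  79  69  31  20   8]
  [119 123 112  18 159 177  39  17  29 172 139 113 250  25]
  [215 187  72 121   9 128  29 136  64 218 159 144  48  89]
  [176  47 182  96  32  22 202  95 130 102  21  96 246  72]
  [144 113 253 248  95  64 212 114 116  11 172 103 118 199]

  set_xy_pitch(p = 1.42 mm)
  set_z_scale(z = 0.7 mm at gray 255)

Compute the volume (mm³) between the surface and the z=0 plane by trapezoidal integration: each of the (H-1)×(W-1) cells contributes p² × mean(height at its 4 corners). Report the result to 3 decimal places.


48.649

height_mm = gray/255 × 0.7; cell vol = 1.42² × mean(4 corners)
unit = 1.42² × 0.7 / (4×255) = 0.0013838 mm³ per gray-sum
row 0: Σ corner-gray over 13 cells = 7369  → 10.1973
row 1: Σ corner-gray over 13 cells = 4966  → 6.8720
row 2: Σ corner-gray over 13 cells = 4952  → 6.8526
row 3: Σ corner-gray over 13 cells = 5774  → 7.9901
row 4: Σ corner-gray over 13 cells = 5724  → 7.9209
row 5: Σ corner-gray over 13 cells = 6371  → 8.8162
Σ rows: total corner-gray = 35156  → 48.6490 mm³


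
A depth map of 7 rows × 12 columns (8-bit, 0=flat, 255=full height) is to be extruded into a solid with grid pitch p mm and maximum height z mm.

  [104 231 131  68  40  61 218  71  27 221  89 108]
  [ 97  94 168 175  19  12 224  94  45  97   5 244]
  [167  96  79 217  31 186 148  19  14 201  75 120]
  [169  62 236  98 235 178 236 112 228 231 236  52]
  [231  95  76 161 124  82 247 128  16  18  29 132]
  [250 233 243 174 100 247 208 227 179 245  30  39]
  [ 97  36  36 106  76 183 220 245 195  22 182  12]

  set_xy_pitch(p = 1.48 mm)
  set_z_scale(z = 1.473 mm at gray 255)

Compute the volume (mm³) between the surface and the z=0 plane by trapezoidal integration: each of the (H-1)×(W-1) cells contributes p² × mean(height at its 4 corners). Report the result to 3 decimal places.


111.000

height_mm = gray/255 × 1.473; cell vol = 1.48² × mean(4 corners)
unit = 1.48² × 1.473 / (4×255) = 0.0031632 mm³ per gray-sum
row 0: Σ corner-gray over 11 cells = 4733  → 14.9714
row 1: Σ corner-gray over 11 cells = 4626  → 14.6329
row 2: Σ corner-gray over 11 cells = 6344  → 20.0673
row 3: Σ corner-gray over 11 cells = 6240  → 19.7383
row 4: Σ corner-gray over 11 cells = 6376  → 20.1685
row 5: Σ corner-gray over 11 cells = 6772  → 21.4212
Σ rows: total corner-gray = 35091  → 110.9997 mm³


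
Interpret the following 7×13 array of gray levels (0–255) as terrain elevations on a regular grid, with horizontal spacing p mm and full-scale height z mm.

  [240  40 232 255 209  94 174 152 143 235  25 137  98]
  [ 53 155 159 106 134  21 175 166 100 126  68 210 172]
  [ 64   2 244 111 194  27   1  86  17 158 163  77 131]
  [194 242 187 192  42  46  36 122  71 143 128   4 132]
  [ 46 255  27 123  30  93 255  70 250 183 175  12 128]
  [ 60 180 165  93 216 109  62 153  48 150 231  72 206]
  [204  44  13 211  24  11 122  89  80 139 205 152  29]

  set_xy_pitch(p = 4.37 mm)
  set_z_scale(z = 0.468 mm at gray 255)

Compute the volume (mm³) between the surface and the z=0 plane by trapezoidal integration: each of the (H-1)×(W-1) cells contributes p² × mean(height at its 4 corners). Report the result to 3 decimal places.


height_mm = gray/255 × 0.468; cell vol = 4.37² × mean(4 corners)
unit = 4.37² × 0.468 / (4×255) = 0.00876211 mm³ per gray-sum
row 0: Σ corner-gray over 12 cells = 6795  → 59.5385
row 1: Σ corner-gray over 12 cells = 5420  → 47.4906
row 2: Σ corner-gray over 12 cells = 5107  → 44.7481
row 3: Σ corner-gray over 12 cells = 5872  → 51.4511
row 4: Σ corner-gray over 12 cells = 6344  → 55.5868
row 5: Σ corner-gray over 12 cells = 5637  → 49.3920
Σ rows: total corner-gray = 35175  → 308.2071 mm³

308.207


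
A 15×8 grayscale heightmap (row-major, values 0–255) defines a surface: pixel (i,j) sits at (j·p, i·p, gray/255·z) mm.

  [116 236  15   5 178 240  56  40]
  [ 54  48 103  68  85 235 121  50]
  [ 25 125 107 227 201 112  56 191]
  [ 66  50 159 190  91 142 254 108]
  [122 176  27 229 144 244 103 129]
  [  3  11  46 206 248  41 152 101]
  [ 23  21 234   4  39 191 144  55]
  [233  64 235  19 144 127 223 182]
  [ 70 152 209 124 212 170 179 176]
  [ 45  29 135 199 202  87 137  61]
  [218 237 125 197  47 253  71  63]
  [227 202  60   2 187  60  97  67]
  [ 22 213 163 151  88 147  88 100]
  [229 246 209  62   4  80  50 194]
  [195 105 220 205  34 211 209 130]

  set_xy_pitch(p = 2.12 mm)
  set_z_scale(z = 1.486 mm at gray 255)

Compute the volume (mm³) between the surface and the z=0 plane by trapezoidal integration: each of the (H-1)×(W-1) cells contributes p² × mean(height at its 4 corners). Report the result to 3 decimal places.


332.736

height_mm = gray/255 × 1.486; cell vol = 2.12² × mean(4 corners)
unit = 2.12² × 1.486 / (4×255) = 0.00654772 mm³ per gray-sum
row 0: Σ corner-gray over 7 cells = 3040  → 19.9051
row 1: Σ corner-gray over 7 cells = 3296  → 21.5813
row 2: Σ corner-gray over 7 cells = 3818  → 24.9992
row 3: Σ corner-gray over 7 cells = 4043  → 26.4724
row 4: Σ corner-gray over 7 cells = 3609  → 23.6307
row 5: Σ corner-gray over 7 cells = 2856  → 18.7003
row 6: Σ corner-gray over 7 cells = 3383  → 22.1510
row 7: Σ corner-gray over 7 cells = 4377  → 28.6594
row 8: Σ corner-gray over 7 cells = 4022  → 26.3349
row 9: Σ corner-gray over 7 cells = 3825  → 25.0450
row 10: Σ corner-gray over 7 cells = 3651  → 23.9057
row 11: Σ corner-gray over 7 cells = 3332  → 21.8170
row 12: Σ corner-gray over 7 cells = 3547  → 23.2248
row 13: Σ corner-gray over 7 cells = 4018  → 26.3088
Σ rows: total corner-gray = 50817  → 332.7357 mm³


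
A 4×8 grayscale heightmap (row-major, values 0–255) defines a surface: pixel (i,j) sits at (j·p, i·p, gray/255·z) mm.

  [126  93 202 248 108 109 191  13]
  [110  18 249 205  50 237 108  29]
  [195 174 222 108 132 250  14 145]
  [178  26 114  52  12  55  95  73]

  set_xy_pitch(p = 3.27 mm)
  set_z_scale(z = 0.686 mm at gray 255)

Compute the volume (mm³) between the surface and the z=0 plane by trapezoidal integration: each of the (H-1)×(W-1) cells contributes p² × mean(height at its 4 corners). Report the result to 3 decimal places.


79.293

height_mm = gray/255 × 0.686; cell vol = 3.27² × mean(4 corners)
unit = 3.27² × 0.686 / (4×255) = 0.0071915 mm³ per gray-sum
row 0: Σ corner-gray over 7 cells = 3914  → 28.1475
row 1: Σ corner-gray over 7 cells = 4013  → 28.8595
row 2: Σ corner-gray over 7 cells = 3099  → 22.2865
Σ rows: total corner-gray = 11026  → 79.2935 mm³


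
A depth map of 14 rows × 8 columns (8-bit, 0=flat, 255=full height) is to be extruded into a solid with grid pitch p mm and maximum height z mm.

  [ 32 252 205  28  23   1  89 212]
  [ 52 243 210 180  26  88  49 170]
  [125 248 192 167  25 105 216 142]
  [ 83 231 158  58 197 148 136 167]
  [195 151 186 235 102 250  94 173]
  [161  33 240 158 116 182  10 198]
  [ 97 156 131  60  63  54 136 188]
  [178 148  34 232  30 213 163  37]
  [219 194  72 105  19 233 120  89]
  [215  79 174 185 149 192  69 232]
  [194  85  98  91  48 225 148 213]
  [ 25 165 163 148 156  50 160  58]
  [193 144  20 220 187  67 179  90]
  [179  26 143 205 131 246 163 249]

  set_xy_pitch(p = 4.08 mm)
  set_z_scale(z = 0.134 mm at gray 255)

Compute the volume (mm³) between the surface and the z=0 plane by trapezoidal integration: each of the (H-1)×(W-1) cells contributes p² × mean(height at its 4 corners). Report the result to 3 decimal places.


height_mm = gray/255 × 0.134; cell vol = 4.08² × mean(4 corners)
unit = 4.08² × 0.134 / (4×255) = 0.00218688 mm³ per gray-sum
row 0: Σ corner-gray over 7 cells = 3254  → 7.1161
row 1: Σ corner-gray over 7 cells = 3987  → 8.7191
row 2: Σ corner-gray over 7 cells = 4279  → 9.3577
row 3: Σ corner-gray over 7 cells = 4510  → 9.8628
row 4: Σ corner-gray over 7 cells = 4241  → 9.2746
row 5: Σ corner-gray over 7 cells = 3322  → 7.2648
row 6: Σ corner-gray over 7 cells = 3340  → 7.3042
row 7: Σ corner-gray over 7 cells = 3649  → 7.9799
row 8: Σ corner-gray over 7 cells = 3937  → 8.6097
row 9: Σ corner-gray over 7 cells = 3940  → 8.6163
row 10: Σ corner-gray over 7 cells = 3564  → 7.7940
row 11: Σ corner-gray over 7 cells = 3684  → 8.0565
row 12: Σ corner-gray over 7 cells = 4173  → 9.1259
Σ rows: total corner-gray = 49880  → 109.0816 mm³

109.082


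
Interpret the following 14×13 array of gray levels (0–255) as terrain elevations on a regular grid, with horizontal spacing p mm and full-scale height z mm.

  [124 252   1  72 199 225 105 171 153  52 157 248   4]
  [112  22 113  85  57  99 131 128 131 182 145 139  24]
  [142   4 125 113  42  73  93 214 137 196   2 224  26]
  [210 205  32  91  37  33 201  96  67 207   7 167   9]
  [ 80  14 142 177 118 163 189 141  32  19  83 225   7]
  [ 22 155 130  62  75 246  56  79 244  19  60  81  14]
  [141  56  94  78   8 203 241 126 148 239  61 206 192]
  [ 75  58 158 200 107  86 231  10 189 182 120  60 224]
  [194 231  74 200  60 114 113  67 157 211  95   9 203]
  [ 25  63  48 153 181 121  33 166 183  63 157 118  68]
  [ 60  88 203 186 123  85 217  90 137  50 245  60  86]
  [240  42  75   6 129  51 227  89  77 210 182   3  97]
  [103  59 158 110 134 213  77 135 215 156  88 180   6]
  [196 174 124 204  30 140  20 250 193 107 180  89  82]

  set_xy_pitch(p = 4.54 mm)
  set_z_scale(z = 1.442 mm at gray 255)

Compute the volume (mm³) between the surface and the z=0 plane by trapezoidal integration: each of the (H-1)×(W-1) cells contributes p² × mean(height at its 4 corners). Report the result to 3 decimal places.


2161.017

height_mm = gray/255 × 1.442; cell vol = 4.54² × mean(4 corners)
unit = 4.54² × 1.442 / (4×255) = 0.0291391 mm³ per gray-sum
row 0: Σ corner-gray over 12 cells = 5998  → 174.7766
row 1: Σ corner-gray over 12 cells = 5214  → 151.9315
row 2: Σ corner-gray over 12 cells = 5119  → 149.1633
row 3: Σ corner-gray over 12 cells = 5198  → 151.4653
row 4: Σ corner-gray over 12 cells = 5143  → 149.8626
row 5: Σ corner-gray over 12 cells = 5703  → 166.1805
row 6: Σ corner-gray over 12 cells = 6354  → 185.1501
row 7: Σ corner-gray over 12 cells = 6160  → 179.4971
row 8: Σ corner-gray over 12 cells = 5724  → 166.7925
row 9: Σ corner-gray over 12 cells = 5779  → 168.3951
row 10: Σ corner-gray over 12 cells = 5633  → 164.1408
row 11: Σ corner-gray over 12 cells = 5678  → 165.4521
row 12: Σ corner-gray over 12 cells = 6459  → 188.2097
Σ rows: total corner-gray = 74162  → 2161.0172 mm³


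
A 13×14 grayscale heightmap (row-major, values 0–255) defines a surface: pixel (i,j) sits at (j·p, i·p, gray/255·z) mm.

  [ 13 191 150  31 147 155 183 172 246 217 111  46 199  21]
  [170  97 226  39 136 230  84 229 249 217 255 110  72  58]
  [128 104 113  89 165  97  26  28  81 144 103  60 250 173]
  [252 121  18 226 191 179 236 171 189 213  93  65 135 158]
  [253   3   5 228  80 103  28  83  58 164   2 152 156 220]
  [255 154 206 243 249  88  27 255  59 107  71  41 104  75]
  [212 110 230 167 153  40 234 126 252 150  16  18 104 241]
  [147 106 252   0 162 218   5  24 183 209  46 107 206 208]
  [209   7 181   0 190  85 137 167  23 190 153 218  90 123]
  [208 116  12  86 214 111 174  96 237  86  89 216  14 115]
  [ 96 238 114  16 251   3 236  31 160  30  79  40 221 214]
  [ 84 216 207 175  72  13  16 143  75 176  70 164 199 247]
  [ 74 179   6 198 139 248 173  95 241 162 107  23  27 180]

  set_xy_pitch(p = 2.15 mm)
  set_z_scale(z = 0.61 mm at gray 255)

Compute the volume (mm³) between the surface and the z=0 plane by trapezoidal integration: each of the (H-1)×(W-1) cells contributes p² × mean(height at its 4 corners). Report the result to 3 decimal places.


225.357

height_mm = gray/255 × 0.61; cell vol = 2.15² × mean(4 corners)
unit = 2.15² × 0.61 / (4×255) = 0.00276444 mm³ per gray-sum
row 0: Σ corner-gray over 13 cells = 7846  → 21.6898
row 1: Σ corner-gray over 13 cells = 6937  → 19.1769
row 2: Σ corner-gray over 13 cells = 6905  → 19.0884
row 3: Σ corner-gray over 13 cells = 6681  → 18.4692
row 4: Σ corner-gray over 13 cells = 6135  → 16.9598
row 5: Σ corner-gray over 13 cells = 7191  → 19.8791
row 6: Σ corner-gray over 13 cells = 7044  → 19.4727
row 7: Σ corner-gray over 13 cells = 6605  → 18.2591
row 8: Σ corner-gray over 13 cells = 6439  → 17.8002
row 9: Σ corner-gray over 13 cells = 6373  → 17.6178
row 10: Σ corner-gray over 13 cells = 6531  → 18.0545
row 11: Σ corner-gray over 13 cells = 6833  → 18.8894
Σ rows: total corner-gray = 81520  → 225.3568 mm³


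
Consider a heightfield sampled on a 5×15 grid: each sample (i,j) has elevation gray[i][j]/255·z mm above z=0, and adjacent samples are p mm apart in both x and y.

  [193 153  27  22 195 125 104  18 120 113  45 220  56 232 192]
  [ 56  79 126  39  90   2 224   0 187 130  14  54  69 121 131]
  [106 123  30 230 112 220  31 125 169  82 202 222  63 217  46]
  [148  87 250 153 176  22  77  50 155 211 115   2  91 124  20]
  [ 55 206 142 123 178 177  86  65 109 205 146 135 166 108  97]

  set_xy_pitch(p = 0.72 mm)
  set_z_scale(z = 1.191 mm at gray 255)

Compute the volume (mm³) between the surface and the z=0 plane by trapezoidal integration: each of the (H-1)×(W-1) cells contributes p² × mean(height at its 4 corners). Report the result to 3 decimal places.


height_mm = gray/255 × 1.191; cell vol = 0.72² × mean(4 corners)
unit = 0.72² × 1.191 / (4×255) = 0.000605308 mm³ per gray-sum
row 0: Σ corner-gray over 14 cells = 5702  → 3.4515
row 1: Σ corner-gray over 14 cells = 6261  → 3.7898
row 2: Σ corner-gray over 14 cells = 6998  → 4.2359
row 3: Σ corner-gray over 14 cells = 7038  → 4.2602
Σ rows: total corner-gray = 25999  → 15.7374 mm³

15.737


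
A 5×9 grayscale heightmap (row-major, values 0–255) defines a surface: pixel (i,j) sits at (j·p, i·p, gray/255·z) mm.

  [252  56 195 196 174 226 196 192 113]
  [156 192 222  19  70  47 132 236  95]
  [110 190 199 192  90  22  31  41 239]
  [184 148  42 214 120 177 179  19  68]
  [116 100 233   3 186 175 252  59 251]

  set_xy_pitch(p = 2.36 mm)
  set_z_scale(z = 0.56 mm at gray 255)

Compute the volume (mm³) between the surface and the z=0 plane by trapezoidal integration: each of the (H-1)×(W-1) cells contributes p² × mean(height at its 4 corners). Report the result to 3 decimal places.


52.747

height_mm = gray/255 × 0.56; cell vol = 2.36² × mean(4 corners)
unit = 2.36² × 0.56 / (4×255) = 0.00305782 mm³ per gray-sum
row 0: Σ corner-gray over 8 cells = 4922  → 15.0506
row 1: Σ corner-gray over 8 cells = 3966  → 12.1273
row 2: Σ corner-gray over 8 cells = 3929  → 12.0142
row 3: Σ corner-gray over 8 cells = 4433  → 13.5553
Σ rows: total corner-gray = 17250  → 52.7474 mm³


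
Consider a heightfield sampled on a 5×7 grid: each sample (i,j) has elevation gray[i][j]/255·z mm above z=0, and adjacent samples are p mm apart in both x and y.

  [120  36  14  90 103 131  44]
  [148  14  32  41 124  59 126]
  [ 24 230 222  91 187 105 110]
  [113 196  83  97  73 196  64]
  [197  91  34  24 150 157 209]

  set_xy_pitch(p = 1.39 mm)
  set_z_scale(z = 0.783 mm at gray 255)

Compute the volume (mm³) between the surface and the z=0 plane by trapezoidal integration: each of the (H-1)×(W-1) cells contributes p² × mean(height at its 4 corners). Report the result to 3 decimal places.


15.425

height_mm = gray/255 × 0.783; cell vol = 1.39² × mean(4 corners)
unit = 1.39² × 0.783 / (4×255) = 0.00148317 mm³ per gray-sum
row 0: Σ corner-gray over 6 cells = 1726  → 2.5600
row 1: Σ corner-gray over 6 cells = 2618  → 3.8829
row 2: Σ corner-gray over 6 cells = 3271  → 4.8515
row 3: Σ corner-gray over 6 cells = 2785  → 4.1306
Σ rows: total corner-gray = 10400  → 15.4250 mm³


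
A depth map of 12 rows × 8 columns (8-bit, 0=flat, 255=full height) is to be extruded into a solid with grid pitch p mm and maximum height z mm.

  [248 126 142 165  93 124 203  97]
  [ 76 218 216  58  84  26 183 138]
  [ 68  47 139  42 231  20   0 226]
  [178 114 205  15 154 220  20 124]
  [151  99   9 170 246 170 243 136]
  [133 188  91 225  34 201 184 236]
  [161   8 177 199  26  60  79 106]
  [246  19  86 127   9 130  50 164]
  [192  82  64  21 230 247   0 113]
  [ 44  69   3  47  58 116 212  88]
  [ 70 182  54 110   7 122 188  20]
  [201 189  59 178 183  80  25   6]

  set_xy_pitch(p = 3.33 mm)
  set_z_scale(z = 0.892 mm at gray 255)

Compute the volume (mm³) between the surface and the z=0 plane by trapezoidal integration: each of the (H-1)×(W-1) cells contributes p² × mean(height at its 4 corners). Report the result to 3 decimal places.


344.857

height_mm = gray/255 × 0.892; cell vol = 3.33² × mean(4 corners)
unit = 3.33² × 0.892 / (4×255) = 0.00969735 mm³ per gray-sum
row 0: Σ corner-gray over 7 cells = 3835  → 37.1893
row 1: Σ corner-gray over 7 cells = 3036  → 29.4412
row 2: Σ corner-gray over 7 cells = 3010  → 29.1890
row 3: Σ corner-gray over 7 cells = 3919  → 38.0039
row 4: Σ corner-gray over 7 cells = 4376  → 42.4356
row 5: Σ corner-gray over 7 cells = 3580  → 34.7165
row 6: Σ corner-gray over 7 cells = 2617  → 25.3780
row 7: Σ corner-gray over 7 cells = 2845  → 27.5890
row 8: Σ corner-gray over 7 cells = 2735  → 26.5223
row 9: Σ corner-gray over 7 cells = 2558  → 24.8058
row 10: Σ corner-gray over 7 cells = 3051  → 29.5866
Σ rows: total corner-gray = 35562  → 344.8572 mm³


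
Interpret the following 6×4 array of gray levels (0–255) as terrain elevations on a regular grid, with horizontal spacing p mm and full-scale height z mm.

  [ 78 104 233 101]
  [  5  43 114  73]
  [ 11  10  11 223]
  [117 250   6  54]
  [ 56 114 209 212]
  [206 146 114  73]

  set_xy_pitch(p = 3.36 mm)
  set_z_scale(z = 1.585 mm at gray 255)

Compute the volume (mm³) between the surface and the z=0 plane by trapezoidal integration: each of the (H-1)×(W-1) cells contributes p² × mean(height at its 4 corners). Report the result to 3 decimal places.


height_mm = gray/255 × 1.585; cell vol = 3.36² × mean(4 corners)
unit = 3.36² × 1.585 / (4×255) = 0.0175432 mm³ per gray-sum
row 0: Σ corner-gray over 3 cells = 1245  → 21.8412
row 1: Σ corner-gray over 3 cells = 668  → 11.7188
row 2: Σ corner-gray over 3 cells = 959  → 16.8239
row 3: Σ corner-gray over 3 cells = 1597  → 28.0164
row 4: Σ corner-gray over 3 cells = 1713  → 30.0514
Σ rows: total corner-gray = 6182  → 108.4518 mm³

108.452


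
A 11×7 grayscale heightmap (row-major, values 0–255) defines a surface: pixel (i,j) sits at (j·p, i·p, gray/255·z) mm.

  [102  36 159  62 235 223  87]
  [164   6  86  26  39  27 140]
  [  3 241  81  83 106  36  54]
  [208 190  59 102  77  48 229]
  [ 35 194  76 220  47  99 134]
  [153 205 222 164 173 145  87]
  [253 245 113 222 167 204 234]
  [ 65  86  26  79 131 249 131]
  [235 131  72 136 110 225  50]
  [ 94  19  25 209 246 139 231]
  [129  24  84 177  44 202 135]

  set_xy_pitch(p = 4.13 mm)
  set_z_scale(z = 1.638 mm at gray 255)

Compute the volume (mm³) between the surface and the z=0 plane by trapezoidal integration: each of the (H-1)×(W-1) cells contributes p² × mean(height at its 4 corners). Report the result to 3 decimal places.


829.657

height_mm = gray/255 × 1.638; cell vol = 4.13² × mean(4 corners)
unit = 4.13² × 1.638 / (4×255) = 0.0273914 mm³ per gray-sum
row 0: Σ corner-gray over 6 cells = 2291  → 62.7536
row 1: Σ corner-gray over 6 cells = 1823  → 49.9345
row 2: Σ corner-gray over 6 cells = 2540  → 69.5741
row 3: Σ corner-gray over 6 cells = 2830  → 77.5176
row 4: Σ corner-gray over 6 cells = 3499  → 95.8424
row 5: Σ corner-gray over 6 cells = 4447  → 121.8094
row 6: Σ corner-gray over 6 cells = 3727  → 102.0877
row 7: Σ corner-gray over 6 cells = 2971  → 81.3798
row 8: Σ corner-gray over 6 cells = 3234  → 88.5837
row 9: Σ corner-gray over 6 cells = 2927  → 80.1746
Σ rows: total corner-gray = 30289  → 829.6573 mm³


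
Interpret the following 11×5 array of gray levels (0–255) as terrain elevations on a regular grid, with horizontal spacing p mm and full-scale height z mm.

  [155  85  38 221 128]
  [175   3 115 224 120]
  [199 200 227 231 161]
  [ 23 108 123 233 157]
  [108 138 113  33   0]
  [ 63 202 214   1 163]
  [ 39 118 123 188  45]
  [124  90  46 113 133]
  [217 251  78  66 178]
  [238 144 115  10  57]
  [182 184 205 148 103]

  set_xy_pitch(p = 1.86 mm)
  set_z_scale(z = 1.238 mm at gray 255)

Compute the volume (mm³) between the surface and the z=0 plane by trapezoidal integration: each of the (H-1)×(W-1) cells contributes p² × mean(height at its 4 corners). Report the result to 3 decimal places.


87.163

height_mm = gray/255 × 1.238; cell vol = 1.86² × mean(4 corners)
unit = 1.86² × 1.238 / (4×255) = 0.004199 mm³ per gray-sum
row 0: Σ corner-gray over 4 cells = 1950  → 8.1881
row 1: Σ corner-gray over 4 cells = 2655  → 11.1484
row 2: Σ corner-gray over 4 cells = 2784  → 11.6900
row 3: Σ corner-gray over 4 cells = 1784  → 7.4910
row 4: Σ corner-gray over 4 cells = 1736  → 7.2895
row 5: Σ corner-gray over 4 cells = 2002  → 8.4064
row 6: Σ corner-gray over 4 cells = 1697  → 7.1257
row 7: Σ corner-gray over 4 cells = 1940  → 8.1461
row 8: Σ corner-gray over 4 cells = 2018  → 8.4736
row 9: Σ corner-gray over 4 cells = 2192  → 9.2042
Σ rows: total corner-gray = 20758  → 87.1629 mm³


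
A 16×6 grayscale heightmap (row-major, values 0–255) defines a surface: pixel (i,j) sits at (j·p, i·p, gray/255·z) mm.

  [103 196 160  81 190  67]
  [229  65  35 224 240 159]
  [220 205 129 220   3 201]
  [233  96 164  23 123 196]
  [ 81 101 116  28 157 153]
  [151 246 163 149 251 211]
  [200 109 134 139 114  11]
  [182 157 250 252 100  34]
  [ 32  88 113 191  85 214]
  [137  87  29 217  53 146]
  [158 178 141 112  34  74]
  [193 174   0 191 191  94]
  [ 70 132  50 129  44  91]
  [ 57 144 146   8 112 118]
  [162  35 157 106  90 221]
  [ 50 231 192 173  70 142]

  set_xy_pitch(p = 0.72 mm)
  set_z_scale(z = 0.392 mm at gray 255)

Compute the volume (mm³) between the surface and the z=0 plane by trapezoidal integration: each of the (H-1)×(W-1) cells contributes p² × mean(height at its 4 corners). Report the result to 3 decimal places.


7.795

height_mm = gray/255 × 0.392; cell vol = 0.72² × mean(4 corners)
unit = 0.72² × 0.392 / (4×255) = 0.000199228 mm³ per gray-sum
row 0: Σ corner-gray over 5 cells = 2940  → 0.5857
row 1: Σ corner-gray over 5 cells = 3051  → 0.6078
row 2: Σ corner-gray over 5 cells = 2776  → 0.5531
row 3: Σ corner-gray over 5 cells = 2279  → 0.4540
row 4: Σ corner-gray over 5 cells = 3018  → 0.6013
row 5: Σ corner-gray over 5 cells = 3183  → 0.6341
row 6: Σ corner-gray over 5 cells = 2937  → 0.5851
row 7: Σ corner-gray over 5 cells = 2934  → 0.5845
row 8: Σ corner-gray over 5 cells = 2255  → 0.4493
row 9: Σ corner-gray over 5 cells = 2217  → 0.4417
row 10: Σ corner-gray over 5 cells = 2561  → 0.5102
row 11: Σ corner-gray over 5 cells = 2270  → 0.4522
row 12: Σ corner-gray over 5 cells = 1866  → 0.3718
row 13: Σ corner-gray over 5 cells = 2154  → 0.4291
row 14: Σ corner-gray over 5 cells = 2683  → 0.5345
Σ rows: total corner-gray = 39124  → 7.7946 mm³


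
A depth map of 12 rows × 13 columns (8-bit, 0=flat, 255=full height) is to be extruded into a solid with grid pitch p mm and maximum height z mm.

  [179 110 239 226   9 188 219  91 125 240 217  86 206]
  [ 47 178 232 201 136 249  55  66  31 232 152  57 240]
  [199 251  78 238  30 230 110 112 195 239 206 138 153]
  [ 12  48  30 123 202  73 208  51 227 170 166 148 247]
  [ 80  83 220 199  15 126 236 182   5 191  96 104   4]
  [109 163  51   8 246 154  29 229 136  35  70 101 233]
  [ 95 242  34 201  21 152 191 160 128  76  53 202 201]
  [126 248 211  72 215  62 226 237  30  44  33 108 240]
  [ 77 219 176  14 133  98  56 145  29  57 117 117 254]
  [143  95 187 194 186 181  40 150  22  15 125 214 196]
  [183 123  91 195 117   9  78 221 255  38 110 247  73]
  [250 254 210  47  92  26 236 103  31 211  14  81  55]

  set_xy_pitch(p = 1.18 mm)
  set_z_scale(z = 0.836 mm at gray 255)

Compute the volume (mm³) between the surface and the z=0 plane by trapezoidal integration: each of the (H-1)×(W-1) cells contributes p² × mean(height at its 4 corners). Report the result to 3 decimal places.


80.785

height_mm = gray/255 × 0.836; cell vol = 1.18² × mean(4 corners)
unit = 1.18² × 0.836 / (4×255) = 0.00114122 mm³ per gray-sum
row 0: Σ corner-gray over 12 cells = 7350  → 8.3880
row 1: Σ corner-gray over 12 cells = 7471  → 8.5261
row 2: Σ corner-gray over 12 cells = 7157  → 8.1677
row 3: Σ corner-gray over 12 cells = 6149  → 7.0174
row 4: Σ corner-gray over 12 cells = 5784  → 6.6008
row 5: Σ corner-gray over 12 cells = 6002  → 6.8496
row 6: Σ corner-gray over 12 cells = 6554  → 7.4796
row 7: Σ corner-gray over 12 cells = 5991  → 6.8371
row 8: Σ corner-gray over 12 cells = 5810  → 6.6305
row 9: Σ corner-gray over 12 cells = 6381  → 7.2821
row 10: Σ corner-gray over 12 cells = 6139  → 7.0060
Σ rows: total corner-gray = 70788  → 80.7848 mm³


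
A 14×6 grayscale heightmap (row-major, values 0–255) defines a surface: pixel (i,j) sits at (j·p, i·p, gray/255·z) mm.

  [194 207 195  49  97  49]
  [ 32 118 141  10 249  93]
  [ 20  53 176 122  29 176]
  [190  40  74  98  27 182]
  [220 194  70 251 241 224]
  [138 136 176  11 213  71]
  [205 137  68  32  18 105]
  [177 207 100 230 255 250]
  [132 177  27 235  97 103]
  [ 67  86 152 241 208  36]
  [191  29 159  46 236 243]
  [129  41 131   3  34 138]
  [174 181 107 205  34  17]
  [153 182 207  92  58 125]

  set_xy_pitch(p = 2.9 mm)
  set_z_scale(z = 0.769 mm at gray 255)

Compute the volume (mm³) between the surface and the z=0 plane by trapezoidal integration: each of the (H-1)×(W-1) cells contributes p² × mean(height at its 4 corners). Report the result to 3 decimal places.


height_mm = gray/255 × 0.769; cell vol = 2.9² × mean(4 corners)
unit = 2.9² × 0.769 / (4×255) = 0.00634048 mm³ per gray-sum
row 0: Σ corner-gray over 5 cells = 2500  → 15.8512
row 1: Σ corner-gray over 5 cells = 2117  → 13.4228
row 2: Σ corner-gray over 5 cells = 1806  → 11.4509
row 3: Σ corner-gray over 5 cells = 2806  → 17.7914
row 4: Σ corner-gray over 5 cells = 3237  → 20.5241
row 5: Σ corner-gray over 5 cells = 2101  → 13.3213
row 6: Σ corner-gray over 5 cells = 2831  → 17.9499
row 7: Σ corner-gray over 5 cells = 3318  → 21.0377
row 8: Σ corner-gray over 5 cells = 2784  → 17.6519
row 9: Σ corner-gray over 5 cells = 2851  → 18.0767
row 10: Σ corner-gray over 5 cells = 2059  → 13.0550
row 11: Σ corner-gray over 5 cells = 1930  → 12.2371
row 12: Σ corner-gray over 5 cells = 2601  → 16.4916
Σ rows: total corner-gray = 32941  → 208.8618 mm³

208.862


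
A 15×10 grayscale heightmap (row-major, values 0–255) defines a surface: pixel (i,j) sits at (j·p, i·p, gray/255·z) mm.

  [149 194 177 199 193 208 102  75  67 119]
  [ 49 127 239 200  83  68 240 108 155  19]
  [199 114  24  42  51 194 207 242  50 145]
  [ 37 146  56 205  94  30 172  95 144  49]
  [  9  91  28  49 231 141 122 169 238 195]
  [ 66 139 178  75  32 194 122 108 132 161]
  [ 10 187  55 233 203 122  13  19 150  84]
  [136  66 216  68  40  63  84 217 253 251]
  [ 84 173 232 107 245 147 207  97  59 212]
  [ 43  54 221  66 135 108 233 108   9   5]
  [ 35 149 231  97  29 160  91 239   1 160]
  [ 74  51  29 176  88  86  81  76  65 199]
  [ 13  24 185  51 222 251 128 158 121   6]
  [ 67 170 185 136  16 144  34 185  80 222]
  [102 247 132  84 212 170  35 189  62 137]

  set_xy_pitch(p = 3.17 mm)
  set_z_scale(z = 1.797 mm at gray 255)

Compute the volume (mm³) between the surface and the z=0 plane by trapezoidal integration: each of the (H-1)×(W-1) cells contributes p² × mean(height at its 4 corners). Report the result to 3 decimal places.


1106.753

height_mm = gray/255 × 1.797; cell vol = 3.17² × mean(4 corners)
unit = 3.17² × 1.797 / (4×255) = 0.0177038 mm³ per gray-sum
row 0: Σ corner-gray over 9 cells = 5206  → 92.1660
row 1: Σ corner-gray over 9 cells = 4700  → 83.2078
row 2: Σ corner-gray over 9 cells = 4162  → 73.6832
row 3: Σ corner-gray over 9 cells = 4312  → 76.3388
row 4: Σ corner-gray over 9 cells = 4529  → 80.1805
row 5: Σ corner-gray over 9 cells = 4245  → 75.1526
row 6: Σ corner-gray over 9 cells = 4459  → 78.9412
row 7: Σ corner-gray over 9 cells = 5231  → 92.6086
row 8: Σ corner-gray over 9 cells = 4746  → 84.0222
row 9: Σ corner-gray over 9 cells = 4105  → 72.6741
row 10: Σ corner-gray over 9 cells = 3766  → 66.6725
row 11: Σ corner-gray over 9 cells = 3876  → 68.6199
row 12: Σ corner-gray over 9 cells = 4488  → 79.4546
row 13: Σ corner-gray over 9 cells = 4690  → 83.0308
Σ rows: total corner-gray = 62515  → 1106.7529 mm³


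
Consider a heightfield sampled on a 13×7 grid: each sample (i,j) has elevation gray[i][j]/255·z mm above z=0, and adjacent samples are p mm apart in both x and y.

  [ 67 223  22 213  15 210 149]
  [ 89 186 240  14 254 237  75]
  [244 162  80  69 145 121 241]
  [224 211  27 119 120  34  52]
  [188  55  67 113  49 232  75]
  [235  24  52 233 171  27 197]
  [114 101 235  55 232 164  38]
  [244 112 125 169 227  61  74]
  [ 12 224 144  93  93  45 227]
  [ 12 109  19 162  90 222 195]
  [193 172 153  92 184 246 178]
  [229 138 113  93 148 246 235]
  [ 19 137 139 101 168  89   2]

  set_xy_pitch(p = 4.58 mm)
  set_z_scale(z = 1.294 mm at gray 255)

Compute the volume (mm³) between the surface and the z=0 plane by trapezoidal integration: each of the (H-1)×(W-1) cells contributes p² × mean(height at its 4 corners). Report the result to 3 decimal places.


1033.820

height_mm = gray/255 × 1.294; cell vol = 4.58² × mean(4 corners)
unit = 4.58² × 1.294 / (4×255) = 0.0266112 mm³ per gray-sum
row 0: Σ corner-gray over 6 cells = 3608  → 96.0133
row 1: Σ corner-gray over 6 cells = 3665  → 97.5302
row 2: Σ corner-gray over 6 cells = 2937  → 78.1572
row 3: Σ corner-gray over 6 cells = 2593  → 69.0029
row 4: Σ corner-gray over 6 cells = 2741  → 72.9414
row 5: Σ corner-gray over 6 cells = 3172  → 84.4108
row 6: Σ corner-gray over 6 cells = 3432  → 91.3298
row 7: Σ corner-gray over 6 cells = 3143  → 83.6391
row 8: Σ corner-gray over 6 cells = 2848  → 75.7888
row 9: Σ corner-gray over 6 cells = 3476  → 92.5007
row 10: Σ corner-gray over 6 cells = 4005  → 106.5780
row 11: Σ corner-gray over 6 cells = 3229  → 85.9277
Σ rows: total corner-gray = 38849  → 1033.8199 mm³


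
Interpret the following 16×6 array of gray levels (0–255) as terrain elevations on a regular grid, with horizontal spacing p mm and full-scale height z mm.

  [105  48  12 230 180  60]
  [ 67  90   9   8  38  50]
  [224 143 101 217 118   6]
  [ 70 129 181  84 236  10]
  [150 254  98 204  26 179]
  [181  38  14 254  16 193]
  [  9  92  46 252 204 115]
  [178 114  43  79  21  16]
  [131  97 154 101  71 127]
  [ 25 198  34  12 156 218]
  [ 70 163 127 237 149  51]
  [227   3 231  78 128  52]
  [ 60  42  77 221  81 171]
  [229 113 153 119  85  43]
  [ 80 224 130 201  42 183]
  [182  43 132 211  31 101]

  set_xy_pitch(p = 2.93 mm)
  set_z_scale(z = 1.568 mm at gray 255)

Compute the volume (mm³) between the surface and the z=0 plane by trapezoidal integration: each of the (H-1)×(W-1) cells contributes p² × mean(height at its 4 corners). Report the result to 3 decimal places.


456.570

height_mm = gray/255 × 1.568; cell vol = 2.93² × mean(4 corners)
unit = 2.93² × 1.568 / (4×255) = 0.0131972 mm³ per gray-sum
row 0: Σ corner-gray over 5 cells = 1512  → 19.9541
row 1: Σ corner-gray over 5 cells = 1795  → 23.6889
row 2: Σ corner-gray over 5 cells = 2728  → 36.0019
row 3: Σ corner-gray over 5 cells = 2833  → 37.3876
row 4: Σ corner-gray over 5 cells = 2511  → 33.1381
row 5: Σ corner-gray over 5 cells = 2330  → 30.7494
row 6: Σ corner-gray over 5 cells = 2020  → 26.6583
row 7: Σ corner-gray over 5 cells = 1812  → 23.9133
row 8: Σ corner-gray over 5 cells = 2147  → 28.3343
row 9: Σ corner-gray over 5 cells = 2516  → 33.2041
row 10: Σ corner-gray over 5 cells = 2632  → 34.7350
row 11: Σ corner-gray over 5 cells = 2232  → 29.4561
row 12: Σ corner-gray over 5 cells = 2285  → 30.1556
row 13: Σ corner-gray over 5 cells = 2669  → 35.2233
row 14: Σ corner-gray over 5 cells = 2574  → 33.9695
Σ rows: total corner-gray = 34596  → 456.5696 mm³


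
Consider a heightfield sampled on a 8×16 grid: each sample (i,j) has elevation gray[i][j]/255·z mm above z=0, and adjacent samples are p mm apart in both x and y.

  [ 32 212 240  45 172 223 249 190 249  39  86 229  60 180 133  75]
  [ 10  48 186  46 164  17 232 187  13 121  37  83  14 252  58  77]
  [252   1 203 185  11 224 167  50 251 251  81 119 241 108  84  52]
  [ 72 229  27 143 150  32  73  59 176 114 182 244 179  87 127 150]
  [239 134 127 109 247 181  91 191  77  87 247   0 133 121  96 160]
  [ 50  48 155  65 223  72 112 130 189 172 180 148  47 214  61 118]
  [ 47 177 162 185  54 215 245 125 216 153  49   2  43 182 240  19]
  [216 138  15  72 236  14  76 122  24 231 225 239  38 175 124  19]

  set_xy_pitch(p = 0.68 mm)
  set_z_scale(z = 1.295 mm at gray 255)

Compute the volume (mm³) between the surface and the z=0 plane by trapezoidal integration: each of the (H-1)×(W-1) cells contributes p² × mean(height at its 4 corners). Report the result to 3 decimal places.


32.142

height_mm = gray/255 × 1.295; cell vol = 0.68² × mean(4 corners)
unit = 0.68² × 1.295 / (4×255) = 0.000587067 mm³ per gray-sum
row 0: Σ corner-gray over 15 cells = 7724  → 4.5345
row 1: Σ corner-gray over 15 cells = 7259  → 4.2615
row 2: Σ corner-gray over 15 cells = 8122  → 4.7682
row 3: Σ corner-gray over 15 cells = 7947  → 4.6654
row 4: Σ corner-gray over 15 cells = 7881  → 4.6267
row 5: Σ corner-gray over 15 cells = 7962  → 4.6742
row 6: Σ corner-gray over 15 cells = 7855  → 4.6114
Σ rows: total corner-gray = 54750  → 32.1419 mm³


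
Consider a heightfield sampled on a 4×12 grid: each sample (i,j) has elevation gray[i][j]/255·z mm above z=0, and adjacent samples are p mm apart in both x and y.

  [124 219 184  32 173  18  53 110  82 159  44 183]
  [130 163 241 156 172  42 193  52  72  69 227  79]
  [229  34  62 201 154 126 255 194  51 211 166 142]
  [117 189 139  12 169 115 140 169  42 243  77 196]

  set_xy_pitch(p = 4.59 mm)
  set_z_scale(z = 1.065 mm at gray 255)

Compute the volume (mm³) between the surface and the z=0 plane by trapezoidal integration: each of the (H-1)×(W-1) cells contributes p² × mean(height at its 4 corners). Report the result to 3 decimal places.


393.361

height_mm = gray/255 × 1.065; cell vol = 4.59² × mean(4 corners)
unit = 4.59² × 1.065 / (4×255) = 0.0219976 mm³ per gray-sum
row 0: Σ corner-gray over 11 cells = 5438  → 119.6228
row 1: Σ corner-gray over 11 cells = 6262  → 137.7488
row 2: Σ corner-gray over 11 cells = 6182  → 135.9890
Σ rows: total corner-gray = 17882  → 393.3606 mm³


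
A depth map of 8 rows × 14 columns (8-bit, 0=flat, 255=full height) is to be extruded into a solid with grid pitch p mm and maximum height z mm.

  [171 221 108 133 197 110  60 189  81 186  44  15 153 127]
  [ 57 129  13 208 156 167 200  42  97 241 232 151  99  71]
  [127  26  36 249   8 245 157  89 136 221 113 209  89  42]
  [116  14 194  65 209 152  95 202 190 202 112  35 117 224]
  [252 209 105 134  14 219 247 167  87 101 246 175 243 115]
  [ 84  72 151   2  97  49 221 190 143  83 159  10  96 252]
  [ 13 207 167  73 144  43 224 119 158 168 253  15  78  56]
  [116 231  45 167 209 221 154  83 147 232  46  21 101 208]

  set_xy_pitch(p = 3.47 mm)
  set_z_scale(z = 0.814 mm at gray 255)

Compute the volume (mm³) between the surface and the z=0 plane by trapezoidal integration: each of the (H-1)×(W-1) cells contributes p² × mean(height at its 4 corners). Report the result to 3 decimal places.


469.155

height_mm = gray/255 × 0.814; cell vol = 3.47² × mean(4 corners)
unit = 3.47² × 0.814 / (4×255) = 0.00960911 mm³ per gray-sum
row 0: Σ corner-gray over 13 cells = 6890  → 66.2068
row 1: Σ corner-gray over 13 cells = 6923  → 66.5239
row 2: Σ corner-gray over 13 cells = 6839  → 65.7167
row 3: Σ corner-gray over 13 cells = 7775  → 74.7108
row 4: Σ corner-gray over 13 cells = 7143  → 68.6379
row 5: Σ corner-gray over 13 cells = 6249  → 60.0473
row 6: Σ corner-gray over 13 cells = 7005  → 67.3118
Σ rows: total corner-gray = 48824  → 469.1552 mm³


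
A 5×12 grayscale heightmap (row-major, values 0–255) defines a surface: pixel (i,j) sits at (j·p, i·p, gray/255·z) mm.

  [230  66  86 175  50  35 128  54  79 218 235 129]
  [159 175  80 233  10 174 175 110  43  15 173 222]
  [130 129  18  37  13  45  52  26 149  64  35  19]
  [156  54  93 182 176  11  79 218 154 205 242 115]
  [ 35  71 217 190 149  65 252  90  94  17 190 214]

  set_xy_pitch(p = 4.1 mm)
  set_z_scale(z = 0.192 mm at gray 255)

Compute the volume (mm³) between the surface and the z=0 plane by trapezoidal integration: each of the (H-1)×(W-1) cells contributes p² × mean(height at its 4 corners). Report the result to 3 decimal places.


62.690

height_mm = gray/255 × 0.192; cell vol = 4.1² × mean(4 corners)
unit = 4.1² × 0.192 / (4×255) = 0.00316424 mm³ per gray-sum
row 0: Σ corner-gray over 11 cells = 5368  → 16.9856
row 1: Σ corner-gray over 11 cells = 4042  → 12.7898
row 2: Σ corner-gray over 11 cells = 4384  → 13.8720
row 3: Σ corner-gray over 11 cells = 6018  → 19.0424
Σ rows: total corner-gray = 19812  → 62.6898 mm³


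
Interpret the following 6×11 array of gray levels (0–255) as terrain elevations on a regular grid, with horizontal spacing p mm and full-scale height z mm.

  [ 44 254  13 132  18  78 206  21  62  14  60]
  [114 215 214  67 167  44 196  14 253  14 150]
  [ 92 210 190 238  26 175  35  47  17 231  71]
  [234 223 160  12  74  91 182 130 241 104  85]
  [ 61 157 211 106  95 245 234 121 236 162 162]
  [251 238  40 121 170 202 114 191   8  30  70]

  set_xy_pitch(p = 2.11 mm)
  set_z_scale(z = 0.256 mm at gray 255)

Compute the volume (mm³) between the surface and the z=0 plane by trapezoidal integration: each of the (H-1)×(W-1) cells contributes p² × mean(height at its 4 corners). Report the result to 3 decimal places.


29.873

height_mm = gray/255 × 0.256; cell vol = 2.11² × mean(4 corners)
unit = 2.11² × 0.256 / (4×255) = 0.00111739 mm³ per gray-sum
row 0: Σ corner-gray over 10 cells = 4332  → 4.8405
row 1: Σ corner-gray over 10 cells = 5133  → 5.7356
row 2: Σ corner-gray over 10 cells = 5254  → 5.8708
row 3: Σ corner-gray over 10 cells = 6110  → 6.8273
row 4: Σ corner-gray over 10 cells = 5906  → 6.5993
Σ rows: total corner-gray = 26735  → 29.8734 mm³


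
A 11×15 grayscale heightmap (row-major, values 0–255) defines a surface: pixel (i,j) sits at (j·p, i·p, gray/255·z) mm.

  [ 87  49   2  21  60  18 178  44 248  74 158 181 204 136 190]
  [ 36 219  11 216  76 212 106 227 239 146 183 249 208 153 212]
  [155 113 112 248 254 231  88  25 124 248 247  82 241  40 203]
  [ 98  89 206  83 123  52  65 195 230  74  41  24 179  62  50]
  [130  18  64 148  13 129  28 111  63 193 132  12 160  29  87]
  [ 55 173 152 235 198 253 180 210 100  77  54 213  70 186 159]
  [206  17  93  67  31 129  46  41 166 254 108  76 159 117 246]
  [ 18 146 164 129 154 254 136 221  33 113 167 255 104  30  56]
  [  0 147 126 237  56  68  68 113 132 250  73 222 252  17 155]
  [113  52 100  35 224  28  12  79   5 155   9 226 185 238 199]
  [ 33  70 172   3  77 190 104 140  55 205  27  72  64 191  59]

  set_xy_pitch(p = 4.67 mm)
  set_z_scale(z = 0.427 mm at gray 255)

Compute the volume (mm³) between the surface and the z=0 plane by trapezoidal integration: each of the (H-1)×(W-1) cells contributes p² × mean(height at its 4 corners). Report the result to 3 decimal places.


height_mm = gray/255 × 0.427; cell vol = 4.67² × mean(4 corners)
unit = 4.67² × 0.427 / (4×255) = 0.0091298 mm³ per gray-sum
row 0: Σ corner-gray over 14 cells = 7761  → 70.8564
row 1: Σ corner-gray over 14 cells = 9202  → 84.0125
row 2: Σ corner-gray over 14 cells = 7458  → 68.0901
row 3: Σ corner-gray over 14 cells = 5411  → 49.4014
row 4: Σ corner-gray over 14 cells = 6833  → 62.3840
row 5: Σ corner-gray over 14 cells = 7476  → 68.2544
row 6: Σ corner-gray over 14 cells = 6946  → 63.4156
row 7: Σ corner-gray over 14 cells = 7563  → 69.0487
row 8: Σ corner-gray over 14 cells = 6685  → 61.0327
row 9: Σ corner-gray over 14 cells = 5840  → 53.3181
Σ rows: total corner-gray = 71175  → 649.8138 mm³

649.814
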